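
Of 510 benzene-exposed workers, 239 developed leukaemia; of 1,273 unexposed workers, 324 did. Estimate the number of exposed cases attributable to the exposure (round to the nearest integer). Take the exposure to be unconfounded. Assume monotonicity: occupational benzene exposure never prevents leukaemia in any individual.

about 109 cases

p₁ = P(outcome | exposed) = 239/510 = 0.46863
p₀ = P(outcome | unexposed) = 324/1273 = 0.25452
PN = (p₁ − p₀)/p₁ = (0.46863 − 0.25452) / 0.46863 ≈ 0.45689.
Attributable cases ≈ PN × (exposed cases) = 0.45689 × 239 ≈ 109.20.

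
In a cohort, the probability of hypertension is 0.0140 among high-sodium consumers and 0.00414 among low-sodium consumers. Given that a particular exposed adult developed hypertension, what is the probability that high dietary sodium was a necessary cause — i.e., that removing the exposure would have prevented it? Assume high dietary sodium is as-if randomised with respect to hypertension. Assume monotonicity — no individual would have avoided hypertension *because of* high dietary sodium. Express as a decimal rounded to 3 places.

PN ≈ 0.704

Let p₁ = 0.014, p₀ = 0.00414.
Under exogeneity and monotonicity, PN = (p₁ − p₀) / p₁.
PN = (0.014 − 0.00414) / 0.014 = 0.00986 / 0.014 ≈ 0.7043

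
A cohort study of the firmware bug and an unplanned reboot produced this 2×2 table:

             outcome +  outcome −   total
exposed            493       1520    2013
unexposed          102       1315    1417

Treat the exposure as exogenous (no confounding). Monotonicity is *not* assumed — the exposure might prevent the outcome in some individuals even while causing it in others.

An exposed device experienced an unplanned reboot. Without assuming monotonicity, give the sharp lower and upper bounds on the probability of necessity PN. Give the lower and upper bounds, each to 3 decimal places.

0.706 ≤ PN ≤ 1.000

p₁ = P(outcome | exposed) = 493/2013 = 0.24491
p₀ = P(outcome | unexposed) = 102/1417 = 0.071983
Under exogeneity alone the bounds on PN are max{0,(p₁−p₀)/p₁} ≤ PN ≤ min{1,(1−p₀)/p₁}.
  lower = (p₁ − p₀)/p₁ = 0.17293 / 0.24491 ≈ 0.7061
  upper = min{1, (1 − p₀)/p₁} = 0.92802 / 0.24491 ≈ 3.7892 → capped at 1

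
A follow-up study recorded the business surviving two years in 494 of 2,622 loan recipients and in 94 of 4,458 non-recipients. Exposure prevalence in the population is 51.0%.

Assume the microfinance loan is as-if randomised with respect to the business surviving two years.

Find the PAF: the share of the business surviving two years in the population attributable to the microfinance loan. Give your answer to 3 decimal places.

PAF ≈ 0.802

p₁ = P(outcome | exposed) = 494/2622 = 0.18841
p₀ = P(outcome | unexposed) = 94/4458 = 0.021086
Overall risk P(Y=1) = π·p₁ + (1−π)·p₀ = 0.51×0.18841 + 0.49×0.021086 = 0.10642.
Under exogeneity, PAF = [P(Y=1) − p₀] / P(Y=1).
PAF = (0.10642 − 0.021086) / 0.10642 ≈ 0.8019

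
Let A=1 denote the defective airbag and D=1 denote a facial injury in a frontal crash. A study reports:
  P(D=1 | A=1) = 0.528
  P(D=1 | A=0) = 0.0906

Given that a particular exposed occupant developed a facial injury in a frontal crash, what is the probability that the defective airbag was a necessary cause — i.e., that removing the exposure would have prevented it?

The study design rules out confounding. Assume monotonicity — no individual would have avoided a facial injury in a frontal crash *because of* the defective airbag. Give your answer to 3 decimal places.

Let p₁ = 0.528, p₀ = 0.0906.
Under exogeneity and monotonicity, PN = (p₁ − p₀) / p₁.
PN = (0.528 − 0.0906) / 0.528 = 0.4374 / 0.528 ≈ 0.8284

PN ≈ 0.828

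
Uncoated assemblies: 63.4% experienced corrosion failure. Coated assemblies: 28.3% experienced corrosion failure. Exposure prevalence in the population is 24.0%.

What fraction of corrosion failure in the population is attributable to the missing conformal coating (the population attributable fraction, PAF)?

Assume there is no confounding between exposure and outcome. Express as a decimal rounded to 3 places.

PAF ≈ 0.229

p₁ = 0.634, p₀ = 0.283.
Overall risk P(Y=1) = π·p₁ + (1−π)·p₀ = 0.24×0.634 + 0.76×0.283 = 0.36724.
Under exogeneity, PAF = [P(Y=1) − p₀] / P(Y=1).
PAF = (0.36724 − 0.283) / 0.36724 ≈ 0.2294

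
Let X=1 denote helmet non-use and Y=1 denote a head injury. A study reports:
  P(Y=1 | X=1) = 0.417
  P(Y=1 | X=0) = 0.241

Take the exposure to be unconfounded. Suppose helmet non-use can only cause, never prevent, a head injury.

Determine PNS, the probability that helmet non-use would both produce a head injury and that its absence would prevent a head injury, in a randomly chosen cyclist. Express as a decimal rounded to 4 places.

Let p₁ = 0.417, p₀ = 0.241.
Under exogeneity and monotonicity, PNS = p₁ − p₀.
PNS = 0.417 − 0.241 = 0.176

PNS ≈ 0.1760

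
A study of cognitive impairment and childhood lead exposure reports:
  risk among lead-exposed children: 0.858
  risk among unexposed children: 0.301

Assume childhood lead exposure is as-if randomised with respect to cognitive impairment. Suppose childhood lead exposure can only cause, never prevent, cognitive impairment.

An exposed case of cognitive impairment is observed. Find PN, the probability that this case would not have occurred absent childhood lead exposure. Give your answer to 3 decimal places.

PN ≈ 0.649

Let p₁ = 0.858, p₀ = 0.301.
Under exogeneity and monotonicity, PN = (p₁ − p₀) / p₁.
PN = (0.858 − 0.301) / 0.858 = 0.557 / 0.858 ≈ 0.6492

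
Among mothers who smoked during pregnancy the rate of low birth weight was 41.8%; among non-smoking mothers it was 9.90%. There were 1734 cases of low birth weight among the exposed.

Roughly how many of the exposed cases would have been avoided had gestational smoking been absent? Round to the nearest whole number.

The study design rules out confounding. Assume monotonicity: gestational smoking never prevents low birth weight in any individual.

about 1323 cases

p₁ = 0.418, p₀ = 0.099.
PN = (p₁ − p₀)/p₁ = (0.418 − 0.099) / 0.418 ≈ 0.76316.
Attributable cases ≈ PN × (exposed cases) = 0.76316 × 1734 ≈ 1323.32.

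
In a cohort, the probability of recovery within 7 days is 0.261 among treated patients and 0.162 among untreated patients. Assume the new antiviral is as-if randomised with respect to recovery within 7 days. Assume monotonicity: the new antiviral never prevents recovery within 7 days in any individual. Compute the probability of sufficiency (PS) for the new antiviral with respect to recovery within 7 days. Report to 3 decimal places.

Let p₁ = 0.261, p₀ = 0.162.
Under exogeneity and monotonicity, PS = (p₁ − p₀) / (1 − p₀).
PS = (0.261 − 0.162) / (1 − 0.162) = 0.099 / 0.838 ≈ 0.1181

PS ≈ 0.118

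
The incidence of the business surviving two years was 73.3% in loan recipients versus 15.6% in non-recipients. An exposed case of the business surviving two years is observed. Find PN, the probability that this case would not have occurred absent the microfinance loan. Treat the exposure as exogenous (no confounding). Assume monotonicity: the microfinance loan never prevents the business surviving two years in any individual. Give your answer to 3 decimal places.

PN ≈ 0.787

p₁ = 0.733, p₀ = 0.156.
Under exogeneity and monotonicity, PN = (p₁ − p₀) / p₁.
PN = (0.733 − 0.156) / 0.733 = 0.577 / 0.733 ≈ 0.7872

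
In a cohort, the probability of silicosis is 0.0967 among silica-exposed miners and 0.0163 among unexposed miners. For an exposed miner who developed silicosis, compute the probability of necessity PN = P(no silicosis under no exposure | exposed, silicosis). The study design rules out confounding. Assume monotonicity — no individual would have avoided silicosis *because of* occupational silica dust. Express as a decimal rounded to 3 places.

PN ≈ 0.831

Let p₁ = 0.0967, p₀ = 0.0163.
Under exogeneity and monotonicity, PN = (p₁ − p₀) / p₁.
PN = (0.0967 − 0.0163) / 0.0967 = 0.0804 / 0.0967 ≈ 0.8314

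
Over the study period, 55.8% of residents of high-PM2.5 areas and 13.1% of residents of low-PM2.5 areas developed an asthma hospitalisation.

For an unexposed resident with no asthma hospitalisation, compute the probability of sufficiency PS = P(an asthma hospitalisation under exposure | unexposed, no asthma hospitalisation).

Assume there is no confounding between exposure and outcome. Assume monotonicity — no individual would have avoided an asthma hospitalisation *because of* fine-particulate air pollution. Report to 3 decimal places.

p₁ = 0.558, p₀ = 0.131.
Under exogeneity and monotonicity, PS = (p₁ − p₀) / (1 − p₀).
PS = (0.558 − 0.131) / (1 − 0.131) = 0.427 / 0.869 ≈ 0.4914

PS ≈ 0.491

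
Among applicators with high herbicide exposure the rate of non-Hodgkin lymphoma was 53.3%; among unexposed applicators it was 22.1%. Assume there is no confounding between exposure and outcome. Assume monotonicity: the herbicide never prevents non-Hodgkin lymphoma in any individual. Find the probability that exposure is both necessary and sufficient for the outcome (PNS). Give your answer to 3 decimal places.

p₁ = 0.533, p₀ = 0.221.
Under exogeneity and monotonicity, PNS = p₁ − p₀.
PNS = 0.533 − 0.221 = 0.312

PNS ≈ 0.312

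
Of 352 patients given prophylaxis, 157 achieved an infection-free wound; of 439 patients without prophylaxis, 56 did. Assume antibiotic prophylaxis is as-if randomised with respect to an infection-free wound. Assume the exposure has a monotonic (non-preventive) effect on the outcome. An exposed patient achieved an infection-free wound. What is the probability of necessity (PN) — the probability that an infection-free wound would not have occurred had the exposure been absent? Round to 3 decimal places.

p₁ = P(outcome | exposed) = 157/352 = 0.44602
p₀ = P(outcome | unexposed) = 56/439 = 0.12756
Under exogeneity and monotonicity, PN = (p₁ − p₀) / p₁.
PN = (0.44602 − 0.12756) / 0.44602 = 0.31846 / 0.44602 ≈ 0.7140

PN ≈ 0.714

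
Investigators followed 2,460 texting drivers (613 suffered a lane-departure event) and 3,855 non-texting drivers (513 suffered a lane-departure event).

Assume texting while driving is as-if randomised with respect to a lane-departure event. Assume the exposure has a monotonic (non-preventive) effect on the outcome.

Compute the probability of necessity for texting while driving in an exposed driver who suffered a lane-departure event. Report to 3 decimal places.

p₁ = P(outcome | exposed) = 613/2460 = 0.24919
p₀ = P(outcome | unexposed) = 513/3855 = 0.13307
Under exogeneity and monotonicity, PN = (p₁ − p₀) / p₁.
PN = (0.24919 − 0.13307) / 0.24919 = 0.11611 / 0.24919 ≈ 0.4660

PN ≈ 0.466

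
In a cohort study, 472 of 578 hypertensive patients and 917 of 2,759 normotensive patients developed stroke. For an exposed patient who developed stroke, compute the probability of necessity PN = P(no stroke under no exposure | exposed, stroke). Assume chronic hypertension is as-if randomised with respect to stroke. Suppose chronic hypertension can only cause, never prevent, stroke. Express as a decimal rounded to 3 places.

PN ≈ 0.593

p₁ = P(outcome | exposed) = 472/578 = 0.81661
p₀ = P(outcome | unexposed) = 917/2759 = 0.33237
Under exogeneity and monotonicity, PN = (p₁ − p₀) / p₁.
PN = (0.81661 − 0.33237) / 0.81661 = 0.48424 / 0.81661 ≈ 0.5930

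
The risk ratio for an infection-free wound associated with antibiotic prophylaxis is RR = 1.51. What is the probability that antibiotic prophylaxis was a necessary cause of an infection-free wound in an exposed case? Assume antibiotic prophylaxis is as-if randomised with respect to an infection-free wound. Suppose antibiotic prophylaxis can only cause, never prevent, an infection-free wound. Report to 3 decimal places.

PN ≈ 0.338

Under exogeneity and monotonicity, PN = (RR − 1) / RR = 1 − 1/RR.
PN = (1.51 − 1) / 1.51 = 0.51 / 1.51 ≈ 0.3377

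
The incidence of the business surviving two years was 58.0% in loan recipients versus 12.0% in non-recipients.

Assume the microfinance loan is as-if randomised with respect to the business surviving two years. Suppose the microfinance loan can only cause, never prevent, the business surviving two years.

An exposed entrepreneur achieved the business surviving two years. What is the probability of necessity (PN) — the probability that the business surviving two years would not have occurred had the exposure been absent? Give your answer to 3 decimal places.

PN ≈ 0.793

p₁ = 0.58, p₀ = 0.12.
Under exogeneity and monotonicity, PN = (p₁ − p₀) / p₁.
PN = (0.58 − 0.12) / 0.58 = 0.46 / 0.58 ≈ 0.7931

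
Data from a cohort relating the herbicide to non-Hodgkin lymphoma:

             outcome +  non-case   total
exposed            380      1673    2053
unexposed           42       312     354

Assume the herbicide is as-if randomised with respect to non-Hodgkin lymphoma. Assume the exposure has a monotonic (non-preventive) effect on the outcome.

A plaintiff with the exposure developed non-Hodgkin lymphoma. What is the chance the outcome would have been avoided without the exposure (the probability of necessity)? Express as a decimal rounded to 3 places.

p₁ = P(outcome | exposed) = 380/2053 = 0.18509
p₀ = P(outcome | unexposed) = 42/354 = 0.11864
Under exogeneity and monotonicity, PN = (p₁ − p₀) / p₁.
PN = (0.18509 − 0.11864) / 0.18509 = 0.066451 / 0.18509 ≈ 0.3590

PN ≈ 0.359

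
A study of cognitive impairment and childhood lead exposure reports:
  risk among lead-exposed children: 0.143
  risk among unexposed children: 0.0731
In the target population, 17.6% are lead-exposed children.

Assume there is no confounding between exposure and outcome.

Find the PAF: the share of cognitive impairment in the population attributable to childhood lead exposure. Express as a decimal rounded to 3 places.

Let p₁ = 0.143, p₀ = 0.0731.
Overall risk P(Y=1) = π·p₁ + (1−π)·p₀ = 0.176×0.143 + 0.824×0.0731 = 0.085402.
Under exogeneity, PAF = [P(Y=1) − p₀] / P(Y=1).
PAF = (0.085402 − 0.0731) / 0.085402 ≈ 0.1441

PAF ≈ 0.144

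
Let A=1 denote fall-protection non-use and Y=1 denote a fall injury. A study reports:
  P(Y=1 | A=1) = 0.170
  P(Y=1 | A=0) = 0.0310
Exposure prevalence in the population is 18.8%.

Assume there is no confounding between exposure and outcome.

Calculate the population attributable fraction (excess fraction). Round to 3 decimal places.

Let p₁ = 0.17, p₀ = 0.031.
Overall risk P(Y=1) = π·p₁ + (1−π)·p₀ = 0.188×0.17 + 0.812×0.031 = 0.057132.
Under exogeneity, PAF = [P(Y=1) − p₀] / P(Y=1).
PAF = (0.057132 − 0.031) / 0.057132 ≈ 0.4574

PAF ≈ 0.457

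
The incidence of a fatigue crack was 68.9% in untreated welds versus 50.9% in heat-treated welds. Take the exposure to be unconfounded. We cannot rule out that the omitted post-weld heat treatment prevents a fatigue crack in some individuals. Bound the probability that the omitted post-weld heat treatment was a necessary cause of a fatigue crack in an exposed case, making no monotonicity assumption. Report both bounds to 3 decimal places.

0.261 ≤ PN ≤ 0.713

p₁ = 0.689, p₀ = 0.509.
Under exogeneity alone the bounds on PN are max{0,(p₁−p₀)/p₁} ≤ PN ≤ min{1,(1−p₀)/p₁}.
  lower = (p₁ − p₀)/p₁ = 0.18 / 0.689 ≈ 0.2612
  upper = min{1, (1 − p₀)/p₁} = 0.491 / 0.689 ≈ 0.7126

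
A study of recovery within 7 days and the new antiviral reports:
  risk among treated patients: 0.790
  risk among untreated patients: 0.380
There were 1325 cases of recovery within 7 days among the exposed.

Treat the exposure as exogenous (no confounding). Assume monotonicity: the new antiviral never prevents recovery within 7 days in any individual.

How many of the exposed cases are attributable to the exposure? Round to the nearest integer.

Let p₁ = 0.79, p₀ = 0.38.
PN = (p₁ − p₀)/p₁ = (0.79 − 0.38) / 0.79 ≈ 0.51899.
Attributable cases ≈ PN × (exposed cases) = 0.51899 × 1325 ≈ 687.66.

about 688 cases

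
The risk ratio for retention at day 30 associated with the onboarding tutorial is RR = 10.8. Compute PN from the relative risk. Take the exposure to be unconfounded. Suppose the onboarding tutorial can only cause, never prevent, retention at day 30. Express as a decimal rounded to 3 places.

PN ≈ 0.907

Under exogeneity and monotonicity, PN = (RR − 1) / RR = 1 − 1/RR.
PN = (10.8 − 1) / 10.8 = 9.8 / 10.8 ≈ 0.9074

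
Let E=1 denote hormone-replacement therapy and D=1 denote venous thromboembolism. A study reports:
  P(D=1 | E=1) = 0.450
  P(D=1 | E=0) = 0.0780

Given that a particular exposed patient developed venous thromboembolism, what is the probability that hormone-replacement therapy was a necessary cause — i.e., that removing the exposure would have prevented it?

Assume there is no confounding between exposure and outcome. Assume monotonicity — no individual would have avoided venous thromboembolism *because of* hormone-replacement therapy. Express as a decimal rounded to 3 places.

PN ≈ 0.827

Let p₁ = 0.45, p₀ = 0.078.
Under exogeneity and monotonicity, PN = (p₁ − p₀) / p₁.
PN = (0.45 − 0.078) / 0.45 = 0.372 / 0.45 ≈ 0.8267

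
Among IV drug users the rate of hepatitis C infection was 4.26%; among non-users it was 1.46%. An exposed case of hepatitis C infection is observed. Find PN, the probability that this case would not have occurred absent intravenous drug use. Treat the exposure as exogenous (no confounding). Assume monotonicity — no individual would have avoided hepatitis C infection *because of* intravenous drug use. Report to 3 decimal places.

p₁ = 0.0426, p₀ = 0.0146.
Under exogeneity and monotonicity, PN = (p₁ − p₀) / p₁.
PN = (0.0426 − 0.0146) / 0.0426 = 0.028 / 0.0426 ≈ 0.6573

PN ≈ 0.657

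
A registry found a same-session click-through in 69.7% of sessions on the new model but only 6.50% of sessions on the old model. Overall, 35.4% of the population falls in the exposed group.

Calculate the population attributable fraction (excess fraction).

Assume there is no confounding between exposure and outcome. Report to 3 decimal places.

p₁ = 0.697, p₀ = 0.065.
Overall risk P(Y=1) = π·p₁ + (1−π)·p₀ = 0.354×0.697 + 0.646×0.065 = 0.28873.
Under exogeneity, PAF = [P(Y=1) − p₀] / P(Y=1).
PAF = (0.28873 − 0.065) / 0.28873 ≈ 0.7749

PAF ≈ 0.775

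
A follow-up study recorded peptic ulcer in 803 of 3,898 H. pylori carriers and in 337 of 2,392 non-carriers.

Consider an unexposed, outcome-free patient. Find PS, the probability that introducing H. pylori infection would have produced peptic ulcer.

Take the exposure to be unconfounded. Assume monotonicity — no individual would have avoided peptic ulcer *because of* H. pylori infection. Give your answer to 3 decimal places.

PS ≈ 0.076

p₁ = P(outcome | exposed) = 803/3898 = 0.206
p₀ = P(outcome | unexposed) = 337/2392 = 0.14089
Under exogeneity and monotonicity, PS = (p₁ − p₀) / (1 − p₀).
PS = (0.206 − 0.14089) / (1 − 0.14089) = 0.065117 / 0.85911 ≈ 0.0758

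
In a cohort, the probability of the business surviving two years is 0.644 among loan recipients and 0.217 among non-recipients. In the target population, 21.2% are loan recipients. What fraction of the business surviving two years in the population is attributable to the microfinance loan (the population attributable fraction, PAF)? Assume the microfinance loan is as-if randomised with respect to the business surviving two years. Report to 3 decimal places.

Let p₁ = 0.644, p₀ = 0.217.
Overall risk P(Y=1) = π·p₁ + (1−π)·p₀ = 0.212×0.644 + 0.788×0.217 = 0.30752.
Under exogeneity, PAF = [P(Y=1) − p₀] / P(Y=1).
PAF = (0.30752 − 0.217) / 0.30752 ≈ 0.2944

PAF ≈ 0.294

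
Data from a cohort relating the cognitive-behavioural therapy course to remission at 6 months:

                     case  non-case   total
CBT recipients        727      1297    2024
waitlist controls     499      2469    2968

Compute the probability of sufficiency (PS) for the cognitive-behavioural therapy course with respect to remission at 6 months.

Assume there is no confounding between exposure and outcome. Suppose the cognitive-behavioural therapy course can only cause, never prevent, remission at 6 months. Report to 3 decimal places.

PS ≈ 0.230

p₁ = P(outcome | exposed) = 727/2024 = 0.35919
p₀ = P(outcome | unexposed) = 499/2968 = 0.16813
Under exogeneity and monotonicity, PS = (p₁ − p₀)/(1 − p₀).
PS = (0.35919 − 0.16813) / 0.83187 ≈ 0.2297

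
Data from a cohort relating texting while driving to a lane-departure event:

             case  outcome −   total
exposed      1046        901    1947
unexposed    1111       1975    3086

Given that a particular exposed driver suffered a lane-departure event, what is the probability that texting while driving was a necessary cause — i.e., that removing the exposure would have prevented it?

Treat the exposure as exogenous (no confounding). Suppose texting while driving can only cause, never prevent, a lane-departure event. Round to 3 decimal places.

PN ≈ 0.330

p₁ = P(outcome | exposed) = 1046/1947 = 0.53724
p₀ = P(outcome | unexposed) = 1111/3086 = 0.36001
Under exogeneity and monotonicity, PN = (p₁ − p₀)/p₁.
PN = (0.53724 − 0.36001) / 0.53724 ≈ 0.3299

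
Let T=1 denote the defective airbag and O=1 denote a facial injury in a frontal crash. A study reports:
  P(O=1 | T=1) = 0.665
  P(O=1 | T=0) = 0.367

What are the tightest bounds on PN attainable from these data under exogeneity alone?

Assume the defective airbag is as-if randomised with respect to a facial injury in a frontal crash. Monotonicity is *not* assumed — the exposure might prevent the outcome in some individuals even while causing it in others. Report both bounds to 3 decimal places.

Let p₁ = 0.665, p₀ = 0.367.
Under exogeneity alone the bounds on PN are max{0,(p₁−p₀)/p₁} ≤ PN ≤ min{1,(1−p₀)/p₁}.
  lower = (p₁ − p₀)/p₁ = 0.298 / 0.665 ≈ 0.4481
  upper = min{1, (1 − p₀)/p₁} = 0.633 / 0.665 ≈ 0.9519

0.448 ≤ PN ≤ 0.952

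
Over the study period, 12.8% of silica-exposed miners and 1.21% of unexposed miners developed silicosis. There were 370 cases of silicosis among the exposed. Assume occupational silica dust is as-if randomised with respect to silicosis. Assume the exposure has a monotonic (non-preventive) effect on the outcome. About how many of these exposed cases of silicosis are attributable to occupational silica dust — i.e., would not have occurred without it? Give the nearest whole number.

p₁ = 0.128, p₀ = 0.0121.
PN = (p₁ − p₀)/p₁ = (0.128 − 0.0121) / 0.128 ≈ 0.90547.
Attributable cases ≈ PN × (exposed cases) = 0.90547 × 370 ≈ 335.02.

about 335 cases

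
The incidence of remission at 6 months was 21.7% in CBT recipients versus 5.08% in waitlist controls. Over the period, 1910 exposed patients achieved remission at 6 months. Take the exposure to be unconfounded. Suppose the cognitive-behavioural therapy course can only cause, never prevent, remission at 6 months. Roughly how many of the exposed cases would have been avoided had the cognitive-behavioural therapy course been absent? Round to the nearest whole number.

about 1463 cases

p₁ = 0.217, p₀ = 0.0508.
PN = (p₁ − p₀)/p₁ = (0.217 − 0.0508) / 0.217 ≈ 0.76590.
Attributable cases ≈ PN × (exposed cases) = 0.76590 × 1910 ≈ 1462.87.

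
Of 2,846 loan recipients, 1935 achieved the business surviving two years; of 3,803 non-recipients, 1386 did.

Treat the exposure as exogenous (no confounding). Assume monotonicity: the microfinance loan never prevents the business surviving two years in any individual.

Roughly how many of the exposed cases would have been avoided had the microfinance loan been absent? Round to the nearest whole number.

p₁ = P(outcome | exposed) = 1935/2846 = 0.6799
p₀ = P(outcome | unexposed) = 1386/3803 = 0.36445
PN = (p₁ − p₀)/p₁ = (0.6799 − 0.36445) / 0.6799 ≈ 0.46397.
Attributable cases ≈ PN × (exposed cases) = 0.46397 × 1935 ≈ 897.78.

about 898 cases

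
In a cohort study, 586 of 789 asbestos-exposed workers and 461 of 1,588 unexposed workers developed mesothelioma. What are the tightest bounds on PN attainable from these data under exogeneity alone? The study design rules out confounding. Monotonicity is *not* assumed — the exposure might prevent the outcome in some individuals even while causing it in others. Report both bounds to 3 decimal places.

p₁ = P(outcome | exposed) = 586/789 = 0.74271
p₀ = P(outcome | unexposed) = 461/1588 = 0.2903
Under exogeneity alone the bounds on PN are max{0,(p₁−p₀)/p₁} ≤ PN ≤ min{1,(1−p₀)/p₁}.
  lower = (p₁ − p₀)/p₁ = 0.45241 / 0.74271 ≈ 0.6091
  upper = min{1, (1 − p₀)/p₁} = 0.7097 / 0.74271 ≈ 0.9555

0.609 ≤ PN ≤ 0.956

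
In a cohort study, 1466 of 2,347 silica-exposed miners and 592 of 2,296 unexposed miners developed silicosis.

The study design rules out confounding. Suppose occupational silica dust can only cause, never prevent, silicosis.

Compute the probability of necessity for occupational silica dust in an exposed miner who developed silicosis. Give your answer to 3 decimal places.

PN ≈ 0.587

p₁ = P(outcome | exposed) = 1466/2347 = 0.62463
p₀ = P(outcome | unexposed) = 592/2296 = 0.25784
Under exogeneity and monotonicity, PN = (p₁ − p₀) / p₁.
PN = (0.62463 − 0.25784) / 0.62463 = 0.36679 / 0.62463 ≈ 0.5872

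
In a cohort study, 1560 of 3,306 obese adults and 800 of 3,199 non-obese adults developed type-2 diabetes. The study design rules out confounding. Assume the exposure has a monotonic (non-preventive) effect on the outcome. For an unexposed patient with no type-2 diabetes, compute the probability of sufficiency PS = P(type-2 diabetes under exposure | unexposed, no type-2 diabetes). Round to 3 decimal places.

p₁ = P(outcome | exposed) = 1560/3306 = 0.47187
p₀ = P(outcome | unexposed) = 800/3199 = 0.25008
Under exogeneity and monotonicity, PS = (p₁ − p₀) / (1 − p₀).
PS = (0.47187 − 0.25008) / (1 − 0.25008) = 0.22179 / 0.74992 ≈ 0.2958

PS ≈ 0.296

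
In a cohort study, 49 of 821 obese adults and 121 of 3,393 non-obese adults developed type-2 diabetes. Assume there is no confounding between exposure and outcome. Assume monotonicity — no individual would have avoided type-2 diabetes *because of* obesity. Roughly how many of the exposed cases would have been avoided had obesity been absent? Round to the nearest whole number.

p₁ = P(outcome | exposed) = 49/821 = 0.059683
p₀ = P(outcome | unexposed) = 121/3393 = 0.035662
PN = (p₁ − p₀)/p₁ = (0.059683 − 0.035662) / 0.059683 ≈ 0.40249.
Attributable cases ≈ PN × (exposed cases) = 0.40249 × 49 ≈ 19.72.

about 20 cases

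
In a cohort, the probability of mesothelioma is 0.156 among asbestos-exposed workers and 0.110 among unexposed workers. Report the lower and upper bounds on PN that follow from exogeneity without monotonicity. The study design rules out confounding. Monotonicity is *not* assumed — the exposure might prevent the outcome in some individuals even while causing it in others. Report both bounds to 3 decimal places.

Let p₁ = 0.156, p₀ = 0.11.
Under exogeneity alone the bounds on PN are max{0,(p₁−p₀)/p₁} ≤ PN ≤ min{1,(1−p₀)/p₁}.
  lower = (p₁ − p₀)/p₁ = 0.046 / 0.156 ≈ 0.2949
  upper = min{1, (1 − p₀)/p₁} = 0.89 / 0.156 ≈ 5.7051 → capped at 1

0.295 ≤ PN ≤ 1.000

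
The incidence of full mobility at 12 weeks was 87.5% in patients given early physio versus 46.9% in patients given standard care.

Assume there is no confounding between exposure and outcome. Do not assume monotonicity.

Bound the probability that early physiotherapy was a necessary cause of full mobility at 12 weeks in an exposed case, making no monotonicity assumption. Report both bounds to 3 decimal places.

p₁ = 0.875, p₀ = 0.469.
Under exogeneity alone the bounds on PN are max{0,(p₁−p₀)/p₁} ≤ PN ≤ min{1,(1−p₀)/p₁}.
  lower = (p₁ − p₀)/p₁ = 0.406 / 0.875 ≈ 0.4640
  upper = min{1, (1 − p₀)/p₁} = 0.531 / 0.875 ≈ 0.6069

0.464 ≤ PN ≤ 0.607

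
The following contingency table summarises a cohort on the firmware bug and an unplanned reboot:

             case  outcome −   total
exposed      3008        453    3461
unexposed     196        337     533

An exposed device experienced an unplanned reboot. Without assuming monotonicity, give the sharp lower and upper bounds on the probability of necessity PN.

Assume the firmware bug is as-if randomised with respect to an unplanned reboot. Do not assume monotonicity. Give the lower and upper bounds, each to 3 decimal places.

p₁ = P(outcome | exposed) = 3008/3461 = 0.86911
p₀ = P(outcome | unexposed) = 196/533 = 0.36773
Under exogeneity alone the bounds on PN are max{0,(p₁−p₀)/p₁} ≤ PN ≤ min{1,(1−p₀)/p₁}.
  lower = (p₁ − p₀)/p₁ = 0.50138 / 0.86911 ≈ 0.5769
  upper = min{1, (1 − p₀)/p₁} = 0.63227 / 0.86911 ≈ 0.7275

0.577 ≤ PN ≤ 0.727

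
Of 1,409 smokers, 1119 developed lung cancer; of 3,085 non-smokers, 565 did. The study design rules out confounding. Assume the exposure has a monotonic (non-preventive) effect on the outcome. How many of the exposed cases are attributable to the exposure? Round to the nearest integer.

about 861 cases

p₁ = P(outcome | exposed) = 1119/1409 = 0.79418
p₀ = P(outcome | unexposed) = 565/3085 = 0.18314
PN = (p₁ − p₀)/p₁ = (0.79418 − 0.18314) / 0.79418 ≈ 0.76939.
Attributable cases ≈ PN × (exposed cases) = 0.76939 × 1119 ≈ 860.95.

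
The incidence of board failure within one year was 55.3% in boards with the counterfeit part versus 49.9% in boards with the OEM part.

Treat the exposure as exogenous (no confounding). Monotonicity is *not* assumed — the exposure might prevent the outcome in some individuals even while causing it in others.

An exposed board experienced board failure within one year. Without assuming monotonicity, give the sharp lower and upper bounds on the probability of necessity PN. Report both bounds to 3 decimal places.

p₁ = 0.553, p₀ = 0.499.
Under exogeneity alone the bounds on PN are max{0,(p₁−p₀)/p₁} ≤ PN ≤ min{1,(1−p₀)/p₁}.
  lower = (p₁ − p₀)/p₁ = 0.054 / 0.553 ≈ 0.0976
  upper = min{1, (1 − p₀)/p₁} = 0.501 / 0.553 ≈ 0.9060

0.098 ≤ PN ≤ 0.906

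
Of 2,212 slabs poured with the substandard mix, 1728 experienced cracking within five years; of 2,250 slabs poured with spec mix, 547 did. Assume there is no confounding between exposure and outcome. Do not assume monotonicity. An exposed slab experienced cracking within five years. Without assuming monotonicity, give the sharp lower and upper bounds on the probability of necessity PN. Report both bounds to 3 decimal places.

p₁ = P(outcome | exposed) = 1728/2212 = 0.78119
p₀ = P(outcome | unexposed) = 547/2250 = 0.24311
Under exogeneity alone the bounds on PN are max{0,(p₁−p₀)/p₁} ≤ PN ≤ min{1,(1−p₀)/p₁}.
  lower = (p₁ − p₀)/p₁ = 0.53808 / 0.78119 ≈ 0.6888
  upper = min{1, (1 − p₀)/p₁} = 0.75689 / 0.78119 ≈ 0.9689

0.689 ≤ PN ≤ 0.969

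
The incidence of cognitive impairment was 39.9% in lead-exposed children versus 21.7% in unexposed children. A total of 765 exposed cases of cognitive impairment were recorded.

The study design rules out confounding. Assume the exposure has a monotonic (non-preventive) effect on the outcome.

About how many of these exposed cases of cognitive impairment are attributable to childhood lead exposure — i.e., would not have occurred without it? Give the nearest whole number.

about 349 cases

p₁ = 0.399, p₀ = 0.217.
PN = (p₁ − p₀)/p₁ = (0.399 − 0.217) / 0.399 ≈ 0.45614.
Attributable cases ≈ PN × (exposed cases) = 0.45614 × 765 ≈ 348.95.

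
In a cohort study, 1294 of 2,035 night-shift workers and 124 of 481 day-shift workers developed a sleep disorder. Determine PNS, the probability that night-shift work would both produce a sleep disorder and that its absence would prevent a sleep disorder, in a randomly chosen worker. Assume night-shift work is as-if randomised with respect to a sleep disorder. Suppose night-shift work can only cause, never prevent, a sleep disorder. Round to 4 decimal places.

PNS ≈ 0.3781

p₁ = P(outcome | exposed) = 1294/2035 = 0.63587
p₀ = P(outcome | unexposed) = 124/481 = 0.2578
Under exogeneity and monotonicity, PNS = p₁ − p₀.
PNS = 0.63587 − 0.2578 = 0.37808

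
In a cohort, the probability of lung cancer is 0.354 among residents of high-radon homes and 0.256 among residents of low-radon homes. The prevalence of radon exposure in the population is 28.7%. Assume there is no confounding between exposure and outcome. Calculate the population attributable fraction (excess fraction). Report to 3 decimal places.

Let p₁ = 0.354, p₀ = 0.256.
Overall risk P(Y=1) = π·p₁ + (1−π)·p₀ = 0.287×0.354 + 0.713×0.256 = 0.28413.
Under exogeneity, PAF = [P(Y=1) − p₀] / P(Y=1).
PAF = (0.28413 − 0.256) / 0.28413 ≈ 0.0990

PAF ≈ 0.099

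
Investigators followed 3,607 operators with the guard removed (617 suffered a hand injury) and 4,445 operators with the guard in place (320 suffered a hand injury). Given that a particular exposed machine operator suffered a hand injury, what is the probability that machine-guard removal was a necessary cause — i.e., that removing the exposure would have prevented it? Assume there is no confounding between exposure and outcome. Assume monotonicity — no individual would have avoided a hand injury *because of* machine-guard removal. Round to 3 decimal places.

p₁ = P(outcome | exposed) = 617/3607 = 0.17106
p₀ = P(outcome | unexposed) = 320/4445 = 0.071991
Under exogeneity and monotonicity, PN = (p₁ − p₀) / p₁.
PN = (0.17106 − 0.071991) / 0.17106 = 0.099065 / 0.17106 ≈ 0.5791

PN ≈ 0.579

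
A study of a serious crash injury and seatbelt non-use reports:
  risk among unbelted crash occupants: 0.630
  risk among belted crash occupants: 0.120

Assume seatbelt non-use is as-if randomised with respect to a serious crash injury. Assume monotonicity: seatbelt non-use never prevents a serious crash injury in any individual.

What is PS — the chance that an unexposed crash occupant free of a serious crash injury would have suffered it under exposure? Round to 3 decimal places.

PS ≈ 0.580

Let p₁ = 0.63, p₀ = 0.12.
Under exogeneity and monotonicity, PS = (p₁ − p₀) / (1 − p₀).
PS = (0.63 − 0.12) / (1 − 0.12) = 0.51 / 0.88 ≈ 0.5795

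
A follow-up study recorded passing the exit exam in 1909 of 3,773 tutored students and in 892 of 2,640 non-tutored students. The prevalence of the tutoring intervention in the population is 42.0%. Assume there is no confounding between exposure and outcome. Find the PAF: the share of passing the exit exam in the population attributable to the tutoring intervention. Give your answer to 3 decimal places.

PAF ≈ 0.173

p₁ = P(outcome | exposed) = 1909/3773 = 0.50596
p₀ = P(outcome | unexposed) = 892/2640 = 0.33788
Overall risk P(Y=1) = π·p₁ + (1−π)·p₀ = 0.42×0.50596 + 0.58×0.33788 = 0.40847.
Under exogeneity, PAF = [P(Y=1) − p₀] / P(Y=1).
PAF = (0.40847 − 0.33788) / 0.40847 ≈ 0.1728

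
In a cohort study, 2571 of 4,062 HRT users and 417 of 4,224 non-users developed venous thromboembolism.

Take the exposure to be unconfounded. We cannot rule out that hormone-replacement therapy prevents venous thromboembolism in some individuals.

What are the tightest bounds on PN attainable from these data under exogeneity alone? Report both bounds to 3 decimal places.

p₁ = P(outcome | exposed) = 2571/4062 = 0.63294
p₀ = P(outcome | unexposed) = 417/4224 = 0.098722
Under exogeneity alone the bounds on PN are max{0,(p₁−p₀)/p₁} ≤ PN ≤ min{1,(1−p₀)/p₁}.
  lower = (p₁ − p₀)/p₁ = 0.53422 / 0.63294 ≈ 0.8440
  upper = min{1, (1 − p₀)/p₁} = 0.90128 / 0.63294 ≈ 1.4240 → capped at 1

0.844 ≤ PN ≤ 1.000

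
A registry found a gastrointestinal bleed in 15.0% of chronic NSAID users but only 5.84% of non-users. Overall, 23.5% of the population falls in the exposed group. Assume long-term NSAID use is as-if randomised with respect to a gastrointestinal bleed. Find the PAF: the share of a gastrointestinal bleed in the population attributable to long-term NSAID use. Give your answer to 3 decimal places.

p₁ = 0.15, p₀ = 0.0584.
Overall risk P(Y=1) = π·p₁ + (1−π)·p₀ = 0.235×0.15 + 0.765×0.0584 = 0.079926.
Under exogeneity, PAF = [P(Y=1) − p₀] / P(Y=1).
PAF = (0.079926 − 0.0584) / 0.079926 ≈ 0.2693

PAF ≈ 0.269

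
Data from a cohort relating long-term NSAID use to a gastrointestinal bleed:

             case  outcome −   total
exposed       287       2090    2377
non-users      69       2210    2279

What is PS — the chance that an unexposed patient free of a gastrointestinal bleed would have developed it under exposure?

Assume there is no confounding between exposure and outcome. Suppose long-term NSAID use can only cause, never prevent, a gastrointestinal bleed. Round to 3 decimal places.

p₁ = P(outcome | exposed) = 287/2377 = 0.12074
p₀ = P(outcome | unexposed) = 69/2279 = 0.030276
Under exogeneity and monotonicity, PS = (p₁ − p₀) / (1 − p₀).
PS = (0.12074 − 0.030276) / (1 − 0.030276) = 0.090464 / 0.96972 ≈ 0.0933

PS ≈ 0.093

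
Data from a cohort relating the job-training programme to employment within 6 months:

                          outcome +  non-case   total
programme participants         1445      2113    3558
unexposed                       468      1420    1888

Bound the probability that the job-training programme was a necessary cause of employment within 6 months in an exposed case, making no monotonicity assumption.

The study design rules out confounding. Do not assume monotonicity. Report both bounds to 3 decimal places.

p₁ = P(outcome | exposed) = 1445/3558 = 0.40613
p₀ = P(outcome | unexposed) = 468/1888 = 0.24788
Under exogeneity alone the bounds on PN are max{0,(p₁−p₀)/p₁} ≤ PN ≤ min{1,(1−p₀)/p₁}.
  lower = (p₁ − p₀)/p₁ = 0.15825 / 0.40613 ≈ 0.3896
  upper = min{1, (1 − p₀)/p₁} = 0.75212 / 0.40613 ≈ 1.8519 → capped at 1

0.390 ≤ PN ≤ 1.000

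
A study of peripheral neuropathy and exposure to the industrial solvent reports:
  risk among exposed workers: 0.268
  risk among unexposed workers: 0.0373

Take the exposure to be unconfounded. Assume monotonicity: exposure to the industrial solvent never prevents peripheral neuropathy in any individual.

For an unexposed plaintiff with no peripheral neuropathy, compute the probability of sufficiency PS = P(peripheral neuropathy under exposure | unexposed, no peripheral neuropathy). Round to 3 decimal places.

Let p₁ = 0.268, p₀ = 0.0373.
Under exogeneity and monotonicity, PS = (p₁ − p₀) / (1 − p₀).
PS = (0.268 − 0.0373) / (1 − 0.0373) = 0.2307 / 0.9627 ≈ 0.2396

PS ≈ 0.240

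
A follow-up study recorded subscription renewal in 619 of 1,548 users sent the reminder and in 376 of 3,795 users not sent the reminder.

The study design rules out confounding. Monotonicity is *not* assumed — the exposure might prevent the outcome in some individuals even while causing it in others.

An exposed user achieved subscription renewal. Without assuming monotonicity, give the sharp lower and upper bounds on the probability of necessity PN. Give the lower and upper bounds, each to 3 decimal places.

p₁ = P(outcome | exposed) = 619/1548 = 0.39987
p₀ = P(outcome | unexposed) = 376/3795 = 0.099078
Under exogeneity alone the bounds on PN are max{0,(p₁−p₀)/p₁} ≤ PN ≤ min{1,(1−p₀)/p₁}.
  lower = (p₁ − p₀)/p₁ = 0.30079 / 0.39987 ≈ 0.7522
  upper = min{1, (1 − p₀)/p₁} = 0.90092 / 0.39987 ≈ 2.2530 → capped at 1

0.752 ≤ PN ≤ 1.000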